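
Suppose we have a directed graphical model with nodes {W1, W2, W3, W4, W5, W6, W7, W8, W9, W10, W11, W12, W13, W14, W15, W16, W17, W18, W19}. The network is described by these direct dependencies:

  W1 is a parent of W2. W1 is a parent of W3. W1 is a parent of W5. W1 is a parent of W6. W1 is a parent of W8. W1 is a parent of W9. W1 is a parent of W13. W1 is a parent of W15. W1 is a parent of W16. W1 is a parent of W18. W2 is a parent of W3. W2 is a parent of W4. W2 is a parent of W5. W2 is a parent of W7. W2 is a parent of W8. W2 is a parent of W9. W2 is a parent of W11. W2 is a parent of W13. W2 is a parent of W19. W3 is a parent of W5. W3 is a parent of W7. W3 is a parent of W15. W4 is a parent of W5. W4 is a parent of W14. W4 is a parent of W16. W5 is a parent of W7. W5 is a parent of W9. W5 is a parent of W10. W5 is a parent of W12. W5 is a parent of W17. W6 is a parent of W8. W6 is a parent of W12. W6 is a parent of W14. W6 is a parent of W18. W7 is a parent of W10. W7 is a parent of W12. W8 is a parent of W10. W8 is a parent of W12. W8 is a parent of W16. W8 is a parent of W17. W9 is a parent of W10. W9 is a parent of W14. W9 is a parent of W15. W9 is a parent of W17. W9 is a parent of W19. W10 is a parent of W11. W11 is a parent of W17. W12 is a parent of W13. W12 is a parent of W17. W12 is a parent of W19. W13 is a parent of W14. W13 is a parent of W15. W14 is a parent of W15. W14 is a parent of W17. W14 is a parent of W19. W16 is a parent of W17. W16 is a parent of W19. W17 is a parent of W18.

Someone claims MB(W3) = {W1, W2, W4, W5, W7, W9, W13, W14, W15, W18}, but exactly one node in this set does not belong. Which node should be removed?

W18

Pa(W3) = {W1, W2}.
W3's children: W5, W7, W15.
Co-parents of W3 (other parents of its children):
  W5's other parents are W1, W2, W4.
  W7 also has parents W2, W5.
  W15 also has parents W1, W9, W13, W14.
MB(W3) = {W1, W2, W4, W5, W7, W9, W13, W14, W15}.
W18 is neither a parent, child, nor co-parent of W3, so it does not belong.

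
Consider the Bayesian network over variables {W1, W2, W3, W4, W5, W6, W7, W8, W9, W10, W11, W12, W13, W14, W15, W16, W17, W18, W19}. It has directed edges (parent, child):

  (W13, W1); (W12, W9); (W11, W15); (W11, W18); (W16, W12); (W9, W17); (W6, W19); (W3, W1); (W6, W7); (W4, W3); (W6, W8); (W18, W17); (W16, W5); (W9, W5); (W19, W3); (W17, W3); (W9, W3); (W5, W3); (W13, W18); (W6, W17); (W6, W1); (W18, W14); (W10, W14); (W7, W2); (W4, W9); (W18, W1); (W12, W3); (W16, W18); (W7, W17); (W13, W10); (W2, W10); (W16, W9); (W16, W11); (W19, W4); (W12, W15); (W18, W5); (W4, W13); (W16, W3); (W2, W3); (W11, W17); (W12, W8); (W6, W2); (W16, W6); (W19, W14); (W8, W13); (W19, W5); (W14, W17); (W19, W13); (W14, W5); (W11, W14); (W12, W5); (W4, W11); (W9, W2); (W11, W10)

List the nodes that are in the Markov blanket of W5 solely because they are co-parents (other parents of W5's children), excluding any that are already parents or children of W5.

Children of W5: W3.
  W3's other parents are W2, W4, W9, W12, W16, W17, W19.
Excluding nodes already adjacent to W5 (W3, W9, W12, W14, W16, W18, W19), the co-parent-only contribution is {W2, W4, W17}.

{W2, W4, W17}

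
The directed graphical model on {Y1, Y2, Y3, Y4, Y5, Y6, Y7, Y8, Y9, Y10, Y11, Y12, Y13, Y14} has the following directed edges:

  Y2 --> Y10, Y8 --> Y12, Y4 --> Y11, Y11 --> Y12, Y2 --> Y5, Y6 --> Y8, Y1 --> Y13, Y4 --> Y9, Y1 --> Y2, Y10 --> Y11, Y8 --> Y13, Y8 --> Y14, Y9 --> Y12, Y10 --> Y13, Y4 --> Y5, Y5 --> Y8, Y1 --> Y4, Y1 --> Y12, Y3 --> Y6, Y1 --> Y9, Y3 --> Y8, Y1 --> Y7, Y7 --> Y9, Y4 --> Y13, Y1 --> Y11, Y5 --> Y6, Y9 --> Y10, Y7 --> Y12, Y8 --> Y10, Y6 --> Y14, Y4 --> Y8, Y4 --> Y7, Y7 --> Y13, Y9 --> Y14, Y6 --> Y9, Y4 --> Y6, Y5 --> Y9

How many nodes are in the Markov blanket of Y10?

8

Y10 has parents Y2, Y8, Y9.
Ch(Y10) = {Y11, Y13}.
Co-parents of Y10 (other parents of its children):
  Y11: Y1, Y4
  Y13: Y1, Y4, Y7, Y8
MB(Y10) = {Y1, Y2, Y4, Y7, Y8, Y9, Y11, Y13}, which has 8 nodes.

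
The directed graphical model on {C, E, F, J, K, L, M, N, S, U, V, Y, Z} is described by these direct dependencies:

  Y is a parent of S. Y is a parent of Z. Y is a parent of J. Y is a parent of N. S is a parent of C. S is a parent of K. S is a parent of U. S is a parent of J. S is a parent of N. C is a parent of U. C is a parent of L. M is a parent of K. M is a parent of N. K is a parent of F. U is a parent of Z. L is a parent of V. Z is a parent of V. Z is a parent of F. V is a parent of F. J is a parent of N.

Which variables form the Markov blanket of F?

{K, V, Z}

Recall MB(v) = parents ∪ children ∪ spouses, where spouses are the other parents of v's children.
Ch(F) = {}.
Parents of F: K, V, Z.
With no children, F has no spouses; the co-parent set is empty.
So the Markov blanket of F is {K, V, Z}.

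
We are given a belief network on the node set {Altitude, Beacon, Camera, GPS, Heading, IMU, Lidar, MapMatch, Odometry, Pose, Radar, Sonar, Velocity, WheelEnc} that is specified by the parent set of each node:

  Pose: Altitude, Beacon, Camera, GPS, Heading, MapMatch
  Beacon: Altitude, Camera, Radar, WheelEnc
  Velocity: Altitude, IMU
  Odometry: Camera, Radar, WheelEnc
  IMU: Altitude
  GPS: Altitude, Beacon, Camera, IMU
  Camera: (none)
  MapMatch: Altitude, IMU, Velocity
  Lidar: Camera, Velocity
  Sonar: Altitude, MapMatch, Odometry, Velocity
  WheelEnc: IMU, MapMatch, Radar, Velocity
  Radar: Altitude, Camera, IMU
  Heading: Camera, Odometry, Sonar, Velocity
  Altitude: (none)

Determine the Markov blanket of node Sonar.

The Markov blanket of a node is its parents, its children, and the other parents of its children.
Sonar has parents Altitude, MapMatch, Odometry, Velocity.
Children of Sonar: Heading.
Parents of each child, excluding Sonar:
  Heading: Camera, Odometry, Velocity
Union: {Altitude, MapMatch, Odometry, Velocity} ∪ {Heading} ∪ {Camera, Odometry, Velocity} = {Altitude, Camera, Heading, MapMatch, Odometry, Velocity}.

{Altitude, Camera, Heading, MapMatch, Odometry, Velocity}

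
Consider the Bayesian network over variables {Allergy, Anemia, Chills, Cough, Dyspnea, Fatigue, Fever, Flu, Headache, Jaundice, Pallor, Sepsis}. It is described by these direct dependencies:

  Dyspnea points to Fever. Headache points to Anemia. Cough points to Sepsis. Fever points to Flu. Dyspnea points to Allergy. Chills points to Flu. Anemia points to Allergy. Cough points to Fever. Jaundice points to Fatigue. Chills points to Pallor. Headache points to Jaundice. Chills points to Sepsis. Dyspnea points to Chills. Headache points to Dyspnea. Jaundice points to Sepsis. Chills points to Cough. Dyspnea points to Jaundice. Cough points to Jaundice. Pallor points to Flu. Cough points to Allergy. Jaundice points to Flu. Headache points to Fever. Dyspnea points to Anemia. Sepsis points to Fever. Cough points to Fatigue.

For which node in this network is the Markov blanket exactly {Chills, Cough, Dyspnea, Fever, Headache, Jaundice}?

The target node must have every member of {Chills, Cough, Dyspnea, Fever, Headache, Jaundice} as a parent, child, or co-parent, and no others.
Parents of Sepsis: Chills, Cough, Jaundice; children: Fever; co-parents: Cough, Dyspnea, Headache.
These exactly cover the given set, so the node is Sepsis.

Sepsis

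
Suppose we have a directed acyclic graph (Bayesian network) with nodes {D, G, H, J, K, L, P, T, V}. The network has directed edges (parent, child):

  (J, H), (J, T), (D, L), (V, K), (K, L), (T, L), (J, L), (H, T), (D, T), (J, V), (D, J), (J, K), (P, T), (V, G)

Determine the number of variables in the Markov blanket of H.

Pa(H) = {J}.
Ch(H) = {T}.
Parents of each child, excluding H:
  T also has parents D, J, P.
MB(H) = {D, J, P, T}, which has 4 nodes.

4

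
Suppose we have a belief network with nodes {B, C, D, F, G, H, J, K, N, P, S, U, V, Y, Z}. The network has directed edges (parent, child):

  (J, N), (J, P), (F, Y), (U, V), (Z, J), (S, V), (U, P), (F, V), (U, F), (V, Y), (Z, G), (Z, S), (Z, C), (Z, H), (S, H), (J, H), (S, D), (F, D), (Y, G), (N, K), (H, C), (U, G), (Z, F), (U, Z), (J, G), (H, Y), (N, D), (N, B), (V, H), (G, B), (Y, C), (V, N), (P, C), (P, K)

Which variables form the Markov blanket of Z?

By definition, MB(Z) is built from Z's parents, Z's children, and the co-parents of Z.
Children of Z: C, F, G, H, J, S.
Z's parents: U.
Co-parents of Z (other parents of its children):
  parents(F) \ {Z} = {U}.
  S has no other parent.
  J has no other parent.
  parents(H) \ {Z} = {J, S, V}.
  G also has parents J, U, Y.
  C's other parents are H, P, Y.
Union: {U} ∪ {C, F, G, H, J, S} ∪ {H, J, P, S, U, V, Y} = {C, F, G, H, J, P, S, U, V, Y}.

{C, F, G, H, J, P, S, U, V, Y}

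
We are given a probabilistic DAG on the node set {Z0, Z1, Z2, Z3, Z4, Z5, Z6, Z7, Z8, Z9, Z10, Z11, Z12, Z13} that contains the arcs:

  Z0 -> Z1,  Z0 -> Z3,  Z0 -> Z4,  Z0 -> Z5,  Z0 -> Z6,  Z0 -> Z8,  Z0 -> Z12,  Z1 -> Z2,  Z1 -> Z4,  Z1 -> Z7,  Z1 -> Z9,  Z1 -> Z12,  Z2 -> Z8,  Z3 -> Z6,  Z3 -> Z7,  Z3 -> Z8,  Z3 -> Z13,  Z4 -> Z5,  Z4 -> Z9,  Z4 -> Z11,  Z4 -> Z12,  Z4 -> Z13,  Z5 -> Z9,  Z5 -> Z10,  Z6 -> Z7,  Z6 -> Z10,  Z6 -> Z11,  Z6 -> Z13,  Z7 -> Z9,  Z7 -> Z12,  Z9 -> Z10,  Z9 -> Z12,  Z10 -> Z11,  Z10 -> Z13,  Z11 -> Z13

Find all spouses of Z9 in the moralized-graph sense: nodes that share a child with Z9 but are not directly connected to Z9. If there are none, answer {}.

Children of Z9: Z10, Z12.
  Z10 also has parents Z5, Z6.
  parents(Z12) \ {Z9} = {Z0, Z1, Z4, Z7}.
Excluding nodes already adjacent to Z9 (Z1, Z4, Z5, Z7, Z10, Z12), the co-parent-only contribution is {Z0, Z6}.

{Z0, Z6}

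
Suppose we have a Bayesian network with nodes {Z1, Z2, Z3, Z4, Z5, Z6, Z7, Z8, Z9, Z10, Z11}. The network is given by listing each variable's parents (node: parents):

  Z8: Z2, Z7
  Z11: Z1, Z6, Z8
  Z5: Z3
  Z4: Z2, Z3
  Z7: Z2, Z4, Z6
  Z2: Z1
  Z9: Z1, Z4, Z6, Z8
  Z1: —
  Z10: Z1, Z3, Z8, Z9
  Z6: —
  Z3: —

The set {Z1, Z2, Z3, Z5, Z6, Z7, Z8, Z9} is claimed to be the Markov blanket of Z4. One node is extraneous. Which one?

A node's Markov blanket = Pa ∪ Ch ∪ (parents of Ch other than the node itself).
Z4 has parents Z2, Z3.
Ch(Z4) = {Z7, Z9}.
Other parents of Z4's children:
  Z7 also has parents Z2, Z6.
  Z9 also has parents Z1, Z6, Z8.
MB(Z4) = {Z1, Z2, Z3, Z6, Z7, Z8, Z9}.
Z5 is neither a parent, child, nor co-parent of Z4, so it does not belong.

Z5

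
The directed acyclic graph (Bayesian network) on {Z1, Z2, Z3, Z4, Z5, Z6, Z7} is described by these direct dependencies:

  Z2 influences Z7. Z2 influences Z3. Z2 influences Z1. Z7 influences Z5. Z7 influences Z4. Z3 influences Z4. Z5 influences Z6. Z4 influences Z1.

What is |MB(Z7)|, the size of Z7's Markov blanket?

The Markov blanket of a node is its parents, its children, and the other parents of its children.
Pa(Z7) = {Z2}.
Ch(Z7) = {Z4, Z5}.
Parents of each child, excluding Z7:
  Z5: no additional parents.
  Z4's other parent is Z3.
MB(Z7) = {Z2, Z3, Z4, Z5}, which has 4 nodes.

4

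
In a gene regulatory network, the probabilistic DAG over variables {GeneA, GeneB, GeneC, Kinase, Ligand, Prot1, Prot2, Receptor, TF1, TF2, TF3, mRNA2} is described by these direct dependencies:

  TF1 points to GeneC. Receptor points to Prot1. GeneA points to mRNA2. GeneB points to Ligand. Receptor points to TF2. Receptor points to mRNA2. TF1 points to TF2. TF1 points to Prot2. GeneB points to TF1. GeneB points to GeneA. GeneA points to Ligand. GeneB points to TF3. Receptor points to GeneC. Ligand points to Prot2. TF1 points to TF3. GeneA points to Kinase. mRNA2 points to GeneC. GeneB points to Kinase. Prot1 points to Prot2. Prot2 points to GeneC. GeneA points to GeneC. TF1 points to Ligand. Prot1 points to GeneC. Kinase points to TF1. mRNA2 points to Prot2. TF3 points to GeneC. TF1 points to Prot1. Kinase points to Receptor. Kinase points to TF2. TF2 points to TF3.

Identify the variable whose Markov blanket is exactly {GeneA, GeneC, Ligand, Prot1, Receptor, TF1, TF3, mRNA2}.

The target node must have every member of {GeneA, GeneC, Ligand, Prot1, Receptor, TF1, TF3, mRNA2} as a parent, child, or co-parent, and no others.
Parents of Prot2: Ligand, Prot1, TF1, mRNA2; children: GeneC; co-parents: GeneA, Prot1, Receptor, TF1, TF3, mRNA2.
These exactly cover the given set, so the node is Prot2.

Prot2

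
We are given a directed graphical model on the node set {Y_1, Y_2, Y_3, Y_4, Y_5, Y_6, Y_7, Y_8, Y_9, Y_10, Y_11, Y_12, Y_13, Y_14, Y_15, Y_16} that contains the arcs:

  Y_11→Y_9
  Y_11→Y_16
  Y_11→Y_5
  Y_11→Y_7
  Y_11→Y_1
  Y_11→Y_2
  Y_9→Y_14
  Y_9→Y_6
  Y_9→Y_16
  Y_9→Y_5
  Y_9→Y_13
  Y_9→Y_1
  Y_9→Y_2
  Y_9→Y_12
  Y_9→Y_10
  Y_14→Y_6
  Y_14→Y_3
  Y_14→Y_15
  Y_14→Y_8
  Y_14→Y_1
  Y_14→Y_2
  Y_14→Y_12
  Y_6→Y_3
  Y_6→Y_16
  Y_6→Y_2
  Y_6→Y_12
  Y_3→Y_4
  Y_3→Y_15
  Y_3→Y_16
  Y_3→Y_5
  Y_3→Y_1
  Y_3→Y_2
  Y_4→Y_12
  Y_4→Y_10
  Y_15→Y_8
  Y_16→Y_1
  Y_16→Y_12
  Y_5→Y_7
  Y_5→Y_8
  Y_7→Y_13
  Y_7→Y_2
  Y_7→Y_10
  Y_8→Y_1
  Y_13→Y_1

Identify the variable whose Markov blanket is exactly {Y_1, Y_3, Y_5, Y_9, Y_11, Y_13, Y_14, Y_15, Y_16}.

The target node must have every member of {Y_1, Y_3, Y_5, Y_9, Y_11, Y_13, Y_14, Y_15, Y_16} as a parent, child, or co-parent, and no others.
Parents of Y_8: Y_5, Y_14, Y_15; children: Y_1; co-parents: Y_3, Y_9, Y_11, Y_13, Y_14, Y_16.
These exactly cover the given set, so the node is Y_8.

Y_8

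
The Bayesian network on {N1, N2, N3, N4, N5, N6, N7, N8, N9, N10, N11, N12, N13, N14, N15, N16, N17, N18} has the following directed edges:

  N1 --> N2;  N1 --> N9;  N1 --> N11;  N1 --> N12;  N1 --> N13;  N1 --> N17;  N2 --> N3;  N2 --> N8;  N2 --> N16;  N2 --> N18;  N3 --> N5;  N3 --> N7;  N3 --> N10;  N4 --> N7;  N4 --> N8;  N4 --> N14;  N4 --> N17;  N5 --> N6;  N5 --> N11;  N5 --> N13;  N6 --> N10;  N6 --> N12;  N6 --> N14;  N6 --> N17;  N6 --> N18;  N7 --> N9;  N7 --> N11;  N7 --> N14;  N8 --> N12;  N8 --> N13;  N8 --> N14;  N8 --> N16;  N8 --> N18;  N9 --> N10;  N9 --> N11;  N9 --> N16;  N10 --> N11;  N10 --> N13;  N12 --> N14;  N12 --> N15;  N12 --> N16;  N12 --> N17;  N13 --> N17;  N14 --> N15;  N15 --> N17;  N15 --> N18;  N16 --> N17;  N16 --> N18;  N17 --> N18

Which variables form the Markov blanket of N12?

{N1, N2, N4, N6, N7, N8, N9, N13, N14, N15, N16, N17}

N12 has parents N1, N6, N8.
Children of N12: N14, N15, N16, N17.
For each child, the remaining parents (spouses of N12):
  N14's other parents are N4, N6, N7, N8.
  parents(N15) \ {N12} = {N14}.
  parents(N16) \ {N12} = {N2, N8, N9}.
  N17's other parents are N1, N4, N6, N13, N15, N16.
So the Markov blanket of N12 is {N1, N2, N4, N6, N7, N8, N9, N13, N14, N15, N16, N17}.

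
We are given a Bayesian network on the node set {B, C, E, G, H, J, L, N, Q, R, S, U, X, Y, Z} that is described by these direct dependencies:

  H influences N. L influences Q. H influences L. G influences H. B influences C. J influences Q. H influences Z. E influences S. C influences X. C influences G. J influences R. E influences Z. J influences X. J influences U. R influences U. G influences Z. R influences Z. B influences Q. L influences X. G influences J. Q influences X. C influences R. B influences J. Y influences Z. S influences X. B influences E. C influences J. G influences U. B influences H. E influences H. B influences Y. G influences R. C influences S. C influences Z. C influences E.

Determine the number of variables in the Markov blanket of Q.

6

A node's Markov blanket = Pa ∪ Ch ∪ (parents of Ch other than the node itself).
Q's parents: B, J, L.
Q has child X.
For each child, the remaining parents (spouses of Q):
  X's other parents are C, J, L, S.
MB(Q) = {B, C, J, L, S, X}, which has 6 nodes.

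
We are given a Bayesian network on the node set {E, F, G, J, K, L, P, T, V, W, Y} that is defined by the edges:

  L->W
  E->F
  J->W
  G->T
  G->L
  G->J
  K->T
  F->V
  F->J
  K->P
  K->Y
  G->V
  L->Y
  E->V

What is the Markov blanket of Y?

Pa(Y) = {K, L}.
Ch(Y) = {}.
Y has no children, so there are no co-parents.
Taking the union gives {K, L}.

{K, L}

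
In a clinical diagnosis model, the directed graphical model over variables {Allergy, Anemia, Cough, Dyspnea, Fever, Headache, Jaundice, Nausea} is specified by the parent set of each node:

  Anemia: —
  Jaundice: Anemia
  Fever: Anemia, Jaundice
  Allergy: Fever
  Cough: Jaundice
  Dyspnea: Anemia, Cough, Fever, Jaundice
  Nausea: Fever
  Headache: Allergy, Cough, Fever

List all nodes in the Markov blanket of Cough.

Recall MB(v) = parents ∪ children ∪ spouses, where spouses are the other parents of v's children.
Parents of Cough: Jaundice.
Cough has children Dyspnea, Headache.
Parents of each child, excluding Cough:
  Dyspnea also has parents Anemia, Fever, Jaundice.
  Headache's other parents are Allergy, Fever.
Taking the union gives {Allergy, Anemia, Dyspnea, Fever, Headache, Jaundice}.

{Allergy, Anemia, Dyspnea, Fever, Headache, Jaundice}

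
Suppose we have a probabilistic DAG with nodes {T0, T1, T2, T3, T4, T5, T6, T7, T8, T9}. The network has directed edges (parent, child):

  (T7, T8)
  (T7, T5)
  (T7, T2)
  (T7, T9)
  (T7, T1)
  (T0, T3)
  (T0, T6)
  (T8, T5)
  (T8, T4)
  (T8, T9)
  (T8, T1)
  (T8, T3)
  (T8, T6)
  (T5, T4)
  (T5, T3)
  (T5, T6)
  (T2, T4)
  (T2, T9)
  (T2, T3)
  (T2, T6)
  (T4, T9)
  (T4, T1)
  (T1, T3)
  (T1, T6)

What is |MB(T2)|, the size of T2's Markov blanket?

9

A node's Markov blanket = Pa ∪ Ch ∪ (parents of Ch other than the node itself).
T2's parents: T7.
Ch(T2) = {T3, T4, T6, T9}.
Other parents of T2's children:
  T4 also has parents T5, T8.
  T9 also has parents T4, T7, T8.
  T3 also has parents T0, T1, T5, T8.
  parents(T6) \ {T2} = {T0, T1, T5, T8}.
MB(T2) = {T0, T1, T3, T4, T5, T6, T7, T8, T9}, which has 9 nodes.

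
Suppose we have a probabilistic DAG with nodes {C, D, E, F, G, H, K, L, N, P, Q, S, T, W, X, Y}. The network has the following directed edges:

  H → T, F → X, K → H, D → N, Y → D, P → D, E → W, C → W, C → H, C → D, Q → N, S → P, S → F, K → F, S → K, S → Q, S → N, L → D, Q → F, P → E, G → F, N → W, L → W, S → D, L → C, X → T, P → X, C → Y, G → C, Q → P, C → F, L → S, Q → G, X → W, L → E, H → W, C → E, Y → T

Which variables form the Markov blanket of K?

The Markov blanket of a node is its parents, its children, and the other parents of its children.
K's children: F, H.
K has parent S.
Parents of each child, excluding K:
  F's other parents are C, G, Q, S.
  parents(H) \ {K} = {C}.
MB(K) = {C, F, G, H, Q, S}.

{C, F, G, H, Q, S}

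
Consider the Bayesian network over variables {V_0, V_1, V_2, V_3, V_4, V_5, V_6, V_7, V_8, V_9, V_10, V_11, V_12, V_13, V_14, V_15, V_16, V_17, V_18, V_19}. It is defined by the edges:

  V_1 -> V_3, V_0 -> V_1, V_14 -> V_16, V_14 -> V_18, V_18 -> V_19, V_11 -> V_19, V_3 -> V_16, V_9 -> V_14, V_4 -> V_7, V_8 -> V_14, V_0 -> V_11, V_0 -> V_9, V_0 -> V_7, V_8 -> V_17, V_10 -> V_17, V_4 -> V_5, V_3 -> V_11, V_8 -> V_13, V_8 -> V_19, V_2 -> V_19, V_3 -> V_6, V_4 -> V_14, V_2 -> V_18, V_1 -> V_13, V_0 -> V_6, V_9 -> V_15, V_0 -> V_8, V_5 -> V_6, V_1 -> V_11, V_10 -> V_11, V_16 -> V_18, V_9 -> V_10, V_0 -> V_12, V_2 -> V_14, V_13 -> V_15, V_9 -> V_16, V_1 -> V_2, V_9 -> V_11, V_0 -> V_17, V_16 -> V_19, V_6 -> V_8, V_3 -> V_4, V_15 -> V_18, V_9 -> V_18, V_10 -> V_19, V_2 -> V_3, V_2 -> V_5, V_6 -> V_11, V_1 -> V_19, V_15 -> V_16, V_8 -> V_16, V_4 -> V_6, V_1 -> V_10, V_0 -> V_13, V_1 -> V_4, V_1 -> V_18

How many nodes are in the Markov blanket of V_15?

9

By definition, MB(V_15) is built from V_15's parents, V_15's children, and the co-parents of V_15.
Ch(V_15) = {V_16, V_18}.
V_15 has parents V_9, V_13.
Co-parents of V_15 (other parents of its children):
  V_16's other parents are V_3, V_8, V_9, V_14.
  parents(V_18) \ {V_15} = {V_1, V_2, V_9, V_14, V_16}.
MB(V_15) = {V_1, V_2, V_3, V_8, V_9, V_13, V_14, V_16, V_18}, which has 9 nodes.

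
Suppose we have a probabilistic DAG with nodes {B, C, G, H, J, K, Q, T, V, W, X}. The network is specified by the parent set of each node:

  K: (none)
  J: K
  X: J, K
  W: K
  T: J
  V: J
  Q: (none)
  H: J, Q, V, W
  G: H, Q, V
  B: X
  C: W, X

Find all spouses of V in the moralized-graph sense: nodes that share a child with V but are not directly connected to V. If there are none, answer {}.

{Q, W}

Children of V: G, H.
  H: J, Q, W
  G: H, Q
Excluding nodes already adjacent to V (G, H, J), the co-parent-only contribution is {Q, W}.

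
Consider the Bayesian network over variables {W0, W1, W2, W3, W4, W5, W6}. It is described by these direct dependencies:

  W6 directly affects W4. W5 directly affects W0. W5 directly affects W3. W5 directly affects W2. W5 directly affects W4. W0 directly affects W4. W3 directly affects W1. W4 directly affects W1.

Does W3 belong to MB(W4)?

Yes

W3 is a co-parent of W4: both are parents of W1.
So W3 ∈ MB(W4).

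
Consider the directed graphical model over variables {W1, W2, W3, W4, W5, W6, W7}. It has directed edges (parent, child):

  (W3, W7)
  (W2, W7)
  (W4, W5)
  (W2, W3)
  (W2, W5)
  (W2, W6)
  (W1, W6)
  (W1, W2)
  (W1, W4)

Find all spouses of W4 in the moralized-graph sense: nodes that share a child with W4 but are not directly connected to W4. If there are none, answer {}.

Children of W4: W5.
  W5: W2
Excluding nodes already adjacent to W4 (W1, W5), the co-parent-only contribution is {W2}.

{W2}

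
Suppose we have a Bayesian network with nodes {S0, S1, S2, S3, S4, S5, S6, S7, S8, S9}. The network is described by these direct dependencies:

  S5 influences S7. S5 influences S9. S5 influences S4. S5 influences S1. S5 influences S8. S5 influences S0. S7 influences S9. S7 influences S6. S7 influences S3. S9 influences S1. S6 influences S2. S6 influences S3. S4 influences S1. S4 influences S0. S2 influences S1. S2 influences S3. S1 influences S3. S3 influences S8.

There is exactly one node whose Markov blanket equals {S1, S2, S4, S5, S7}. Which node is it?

The target node must have every member of {S1, S2, S4, S5, S7} as a parent, child, or co-parent, and no others.
Parents of S9: S5, S7; children: S1; co-parents: S2, S4, S5.
These exactly cover the given set, so the node is S9.

S9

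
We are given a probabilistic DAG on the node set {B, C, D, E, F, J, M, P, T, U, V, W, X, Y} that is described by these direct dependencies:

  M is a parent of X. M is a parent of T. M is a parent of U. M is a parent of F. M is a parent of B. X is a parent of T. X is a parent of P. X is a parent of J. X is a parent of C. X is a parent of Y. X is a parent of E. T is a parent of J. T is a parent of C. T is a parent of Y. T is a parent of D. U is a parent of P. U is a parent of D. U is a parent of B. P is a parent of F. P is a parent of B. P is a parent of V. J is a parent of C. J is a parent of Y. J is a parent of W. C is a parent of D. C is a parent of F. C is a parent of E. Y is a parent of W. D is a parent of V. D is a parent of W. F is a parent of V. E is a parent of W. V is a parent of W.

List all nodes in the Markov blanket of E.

{C, D, J, V, W, X, Y}

E's children: W.
Parents of E: C, X.
Parents of each child, excluding E:
  W also has parents D, J, V, Y.
So the Markov blanket of E is {C, D, J, V, W, X, Y}.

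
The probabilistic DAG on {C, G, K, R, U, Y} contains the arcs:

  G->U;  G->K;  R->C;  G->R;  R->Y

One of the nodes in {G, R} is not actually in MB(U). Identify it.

By definition, MB(U) is built from U's parents, U's children, and the co-parents of U.
Parents of U: G.
Ch(U) = {}.
U has no children, so there are no co-parents.
MB(U) = {G}.
R is neither a parent, child, nor co-parent of U, so it does not belong.

R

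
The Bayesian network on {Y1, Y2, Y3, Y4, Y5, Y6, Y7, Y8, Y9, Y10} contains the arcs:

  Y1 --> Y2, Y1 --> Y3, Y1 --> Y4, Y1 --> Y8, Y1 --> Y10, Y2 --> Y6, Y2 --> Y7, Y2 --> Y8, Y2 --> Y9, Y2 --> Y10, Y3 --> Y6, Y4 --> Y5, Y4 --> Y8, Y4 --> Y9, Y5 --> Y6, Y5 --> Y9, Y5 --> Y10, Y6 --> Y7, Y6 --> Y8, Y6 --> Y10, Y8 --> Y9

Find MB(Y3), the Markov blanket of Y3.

{Y1, Y2, Y5, Y6}

Pa(Y3) = {Y1}.
Y3's children: Y6.
Parents of each child, excluding Y3:
  Y6: Y2, Y5
MB(Y3) = {Y1, Y2, Y5, Y6}.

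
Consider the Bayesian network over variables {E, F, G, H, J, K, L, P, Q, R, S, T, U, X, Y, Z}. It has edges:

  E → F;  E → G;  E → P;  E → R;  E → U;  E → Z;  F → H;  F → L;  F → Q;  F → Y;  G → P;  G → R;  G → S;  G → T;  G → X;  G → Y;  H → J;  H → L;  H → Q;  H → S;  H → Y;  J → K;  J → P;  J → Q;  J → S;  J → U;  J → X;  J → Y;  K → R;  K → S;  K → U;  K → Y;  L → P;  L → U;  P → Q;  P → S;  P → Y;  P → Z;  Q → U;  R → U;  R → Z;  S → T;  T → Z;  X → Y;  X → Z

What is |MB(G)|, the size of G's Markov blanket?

12

G has parent E.
G's children: P, R, S, T, X, Y.
Parents of each child, excluding G:
  parents(P) \ {G} = {E, J, L}.
  parents(R) \ {G} = {E, K}.
  parents(S) \ {G} = {H, J, K, P}.
  parents(T) \ {G} = {S}.
  X's other parent is J.
  Y also has parents F, H, J, K, P, X.
MB(G) = {E, F, H, J, K, L, P, R, S, T, X, Y}, which has 12 nodes.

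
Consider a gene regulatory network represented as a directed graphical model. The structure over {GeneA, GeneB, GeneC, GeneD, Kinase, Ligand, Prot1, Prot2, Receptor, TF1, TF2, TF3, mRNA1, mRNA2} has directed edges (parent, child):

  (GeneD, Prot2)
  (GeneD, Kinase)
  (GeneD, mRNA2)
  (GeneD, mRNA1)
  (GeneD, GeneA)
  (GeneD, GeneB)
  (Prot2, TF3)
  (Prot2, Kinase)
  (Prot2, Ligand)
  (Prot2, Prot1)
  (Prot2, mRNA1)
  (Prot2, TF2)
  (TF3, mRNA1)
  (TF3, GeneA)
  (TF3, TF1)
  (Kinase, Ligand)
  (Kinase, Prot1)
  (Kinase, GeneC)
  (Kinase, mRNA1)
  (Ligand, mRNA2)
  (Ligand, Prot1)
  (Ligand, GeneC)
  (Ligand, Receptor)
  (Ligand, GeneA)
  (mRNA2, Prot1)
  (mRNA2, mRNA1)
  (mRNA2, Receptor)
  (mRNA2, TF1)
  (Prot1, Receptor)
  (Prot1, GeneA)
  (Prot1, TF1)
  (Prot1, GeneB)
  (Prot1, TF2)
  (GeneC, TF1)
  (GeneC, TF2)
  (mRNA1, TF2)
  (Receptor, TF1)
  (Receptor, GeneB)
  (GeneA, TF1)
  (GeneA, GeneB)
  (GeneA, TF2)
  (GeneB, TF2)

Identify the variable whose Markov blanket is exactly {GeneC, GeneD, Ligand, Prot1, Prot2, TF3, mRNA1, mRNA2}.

Kinase

The target node must have every member of {GeneC, GeneD, Ligand, Prot1, Prot2, TF3, mRNA1, mRNA2} as a parent, child, or co-parent, and no others.
Parents of Kinase: GeneD, Prot2; children: GeneC, Ligand, Prot1, mRNA1; co-parents: GeneD, Ligand, Prot2, TF3, mRNA2.
These exactly cover the given set, so the node is Kinase.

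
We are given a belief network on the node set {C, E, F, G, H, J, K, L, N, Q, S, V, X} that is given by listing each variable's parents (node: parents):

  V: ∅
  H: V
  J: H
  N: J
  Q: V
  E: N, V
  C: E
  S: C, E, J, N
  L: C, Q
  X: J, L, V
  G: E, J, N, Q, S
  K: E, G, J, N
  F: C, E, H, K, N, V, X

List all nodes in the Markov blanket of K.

{C, E, F, G, H, J, N, V, X}

Pa(K) = {E, G, J, N}.
K has child F.
For each child, the remaining parents (spouses of K):
  parents(F) \ {K} = {C, E, H, N, V, X}.
So the Markov blanket of K is {C, E, F, G, H, J, N, V, X}.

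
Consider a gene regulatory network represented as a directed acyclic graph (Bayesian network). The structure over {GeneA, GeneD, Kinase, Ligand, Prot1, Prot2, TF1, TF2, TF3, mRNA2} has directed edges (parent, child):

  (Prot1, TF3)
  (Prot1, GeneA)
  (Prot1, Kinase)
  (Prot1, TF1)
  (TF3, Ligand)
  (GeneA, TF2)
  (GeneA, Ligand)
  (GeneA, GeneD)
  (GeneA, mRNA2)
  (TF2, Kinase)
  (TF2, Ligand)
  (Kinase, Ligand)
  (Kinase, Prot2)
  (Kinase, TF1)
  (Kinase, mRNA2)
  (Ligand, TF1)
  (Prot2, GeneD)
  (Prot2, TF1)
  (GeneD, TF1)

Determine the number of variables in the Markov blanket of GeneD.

6

Pa(GeneD) = {GeneA, Prot2}.
GeneD has child TF1.
Parents of each child, excluding GeneD:
  parents(TF1) \ {GeneD} = {Kinase, Ligand, Prot1, Prot2}.
MB(GeneD) = {GeneA, Kinase, Ligand, Prot1, Prot2, TF1}, which has 6 nodes.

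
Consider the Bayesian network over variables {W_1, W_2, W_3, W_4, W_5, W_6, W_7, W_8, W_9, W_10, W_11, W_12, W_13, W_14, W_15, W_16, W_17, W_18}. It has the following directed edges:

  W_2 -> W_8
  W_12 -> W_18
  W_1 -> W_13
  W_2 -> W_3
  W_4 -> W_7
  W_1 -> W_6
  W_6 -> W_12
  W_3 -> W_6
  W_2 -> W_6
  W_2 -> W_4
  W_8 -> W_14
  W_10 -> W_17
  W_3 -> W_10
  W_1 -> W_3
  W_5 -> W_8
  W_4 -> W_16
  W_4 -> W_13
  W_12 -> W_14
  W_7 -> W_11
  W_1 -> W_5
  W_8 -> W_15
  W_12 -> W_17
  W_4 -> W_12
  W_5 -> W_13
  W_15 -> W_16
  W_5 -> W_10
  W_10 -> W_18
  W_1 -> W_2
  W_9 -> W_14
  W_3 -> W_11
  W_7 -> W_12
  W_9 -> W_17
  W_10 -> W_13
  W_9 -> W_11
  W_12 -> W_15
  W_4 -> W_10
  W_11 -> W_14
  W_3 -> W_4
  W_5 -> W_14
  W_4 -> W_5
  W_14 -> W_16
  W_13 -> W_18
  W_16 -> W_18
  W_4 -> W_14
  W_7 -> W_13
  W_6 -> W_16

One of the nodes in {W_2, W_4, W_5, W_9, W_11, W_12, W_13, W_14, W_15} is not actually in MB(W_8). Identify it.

W_13

Ch(W_8) = {W_14, W_15}.
Parents of W_8: W_2, W_5.
Parents of each child, excluding W_8:
  parents(W_14) \ {W_8} = {W_4, W_5, W_9, W_11, W_12}.
  parents(W_15) \ {W_8} = {W_12}.
MB(W_8) = {W_2, W_4, W_5, W_9, W_11, W_12, W_14, W_15}.
W_13 is neither a parent, child, nor co-parent of W_8, so it does not belong.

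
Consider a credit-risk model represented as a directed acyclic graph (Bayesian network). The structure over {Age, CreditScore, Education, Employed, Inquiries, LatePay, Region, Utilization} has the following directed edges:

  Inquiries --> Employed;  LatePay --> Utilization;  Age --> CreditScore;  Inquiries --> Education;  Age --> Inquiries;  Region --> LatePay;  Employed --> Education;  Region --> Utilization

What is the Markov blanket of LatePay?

{Region, Utilization}

LatePay's parents: Region.
Ch(LatePay) = {Utilization}.
Other parents of LatePay's children:
  Utilization: Region
Taking the union gives {Region, Utilization}.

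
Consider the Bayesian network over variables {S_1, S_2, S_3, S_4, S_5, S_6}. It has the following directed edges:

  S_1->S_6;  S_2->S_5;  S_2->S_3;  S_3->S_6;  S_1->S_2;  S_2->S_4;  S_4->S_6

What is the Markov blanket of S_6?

The Markov blanket of a node is its parents, its children, and the other parents of its children.
Children of S_6: none.
Pa(S_6) = {S_1, S_3, S_4}.
S_6 has no children, so there are no co-parents.
Taking the union gives {S_1, S_3, S_4}.

{S_1, S_3, S_4}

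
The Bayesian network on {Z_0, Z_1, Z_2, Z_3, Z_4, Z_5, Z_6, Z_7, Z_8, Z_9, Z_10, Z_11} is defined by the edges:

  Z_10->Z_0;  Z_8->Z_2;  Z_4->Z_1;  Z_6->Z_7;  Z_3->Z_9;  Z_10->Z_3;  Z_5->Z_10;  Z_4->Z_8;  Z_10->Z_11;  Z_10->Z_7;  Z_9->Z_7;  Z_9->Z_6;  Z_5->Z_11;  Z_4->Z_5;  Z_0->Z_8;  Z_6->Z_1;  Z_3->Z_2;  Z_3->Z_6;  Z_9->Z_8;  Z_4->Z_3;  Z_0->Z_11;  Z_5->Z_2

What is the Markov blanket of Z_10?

A node's Markov blanket = Pa ∪ Ch ∪ (parents of Ch other than the node itself).
Ch(Z_10) = {Z_0, Z_3, Z_7, Z_11}.
Z_10 has parent Z_5.
Parents of each child, excluding Z_10:
  Z_3 also has parent Z_4.
  Z_0: no additional parents.
  parents(Z_11) \ {Z_10} = {Z_0, Z_5}.
  parents(Z_7) \ {Z_10} = {Z_6, Z_9}.
Union: {Z_5} ∪ {Z_0, Z_3, Z_7, Z_11} ∪ {Z_0, Z_4, Z_5, Z_6, Z_9} = {Z_0, Z_3, Z_4, Z_5, Z_6, Z_7, Z_9, Z_11}.

{Z_0, Z_3, Z_4, Z_5, Z_6, Z_7, Z_9, Z_11}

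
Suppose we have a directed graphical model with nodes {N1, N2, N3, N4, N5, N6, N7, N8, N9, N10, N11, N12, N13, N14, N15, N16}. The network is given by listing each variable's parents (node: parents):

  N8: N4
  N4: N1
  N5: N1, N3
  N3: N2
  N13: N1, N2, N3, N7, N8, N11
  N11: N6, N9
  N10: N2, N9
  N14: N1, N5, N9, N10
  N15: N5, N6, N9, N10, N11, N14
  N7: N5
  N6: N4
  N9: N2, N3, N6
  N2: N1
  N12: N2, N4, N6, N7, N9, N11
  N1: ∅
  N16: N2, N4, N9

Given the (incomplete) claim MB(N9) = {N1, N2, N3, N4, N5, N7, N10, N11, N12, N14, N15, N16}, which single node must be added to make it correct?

N9's children: N10, N11, N12, N14, N15, N16.
Parents of N9: N2, N3, N6.
Co-parents of N9 (other parents of its children):
  N10's other parent is N2.
  N11 also has parent N6.
  parents(N12) \ {N9} = {N2, N4, N6, N7, N11}.
  N14's other parents are N1, N5, N10.
  N15's other parents are N5, N6, N10, N11, N14.
  N16's other parents are N2, N4.
MB(N9) = {N1, N2, N3, N4, N5, N6, N7, N10, N11, N12, N14, N15, N16}.
Comparing with the claimed set, N6 is missing.

N6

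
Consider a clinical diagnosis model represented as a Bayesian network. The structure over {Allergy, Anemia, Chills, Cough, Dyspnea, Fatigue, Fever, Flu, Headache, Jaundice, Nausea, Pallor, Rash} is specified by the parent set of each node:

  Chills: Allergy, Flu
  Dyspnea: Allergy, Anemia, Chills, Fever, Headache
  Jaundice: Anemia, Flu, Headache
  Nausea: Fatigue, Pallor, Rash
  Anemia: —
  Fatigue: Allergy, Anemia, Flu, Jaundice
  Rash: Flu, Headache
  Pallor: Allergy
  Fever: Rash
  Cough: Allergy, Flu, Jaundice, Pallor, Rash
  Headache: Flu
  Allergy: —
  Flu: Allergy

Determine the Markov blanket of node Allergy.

By definition, MB(Allergy) is built from Allergy's parents, Allergy's children, and the co-parents of Allergy.
Allergy has children Chills, Cough, Dyspnea, Fatigue, Flu, Pallor.
Pa(Allergy) = {}.
Parents of each child, excluding Allergy:
  Flu: no additional parents.
  Chills also has parent Flu.
  Fatigue also has parents Anemia, Flu, Jaundice.
  Pallor: no additional parents.
  Cough also has parents Flu, Jaundice, Pallor, Rash.
  Dyspnea's other parents are Anemia, Chills, Fever, Headache.
MB(Allergy) = {Anemia, Chills, Cough, Dyspnea, Fatigue, Fever, Flu, Headache, Jaundice, Pallor, Rash}.

{Anemia, Chills, Cough, Dyspnea, Fatigue, Fever, Flu, Headache, Jaundice, Pallor, Rash}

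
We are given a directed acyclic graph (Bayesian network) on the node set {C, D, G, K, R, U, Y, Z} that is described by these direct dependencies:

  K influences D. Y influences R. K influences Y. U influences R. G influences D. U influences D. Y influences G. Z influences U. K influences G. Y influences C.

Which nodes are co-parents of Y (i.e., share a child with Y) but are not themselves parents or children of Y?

Children of Y: C, G, R.
  C has no other parent.
  G also has parent K.
  R's other parent is U.
Excluding nodes already adjacent to Y (C, G, K, R), the co-parent-only contribution is {U}.

{U}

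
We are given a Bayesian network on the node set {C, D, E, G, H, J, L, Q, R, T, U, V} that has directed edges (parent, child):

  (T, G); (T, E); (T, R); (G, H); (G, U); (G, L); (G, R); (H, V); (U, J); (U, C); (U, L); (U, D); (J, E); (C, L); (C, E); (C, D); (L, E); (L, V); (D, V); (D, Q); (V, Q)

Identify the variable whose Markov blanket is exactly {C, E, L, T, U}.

J

The target node must have every member of {C, E, L, T, U} as a parent, child, or co-parent, and no others.
Parents of J: U; children: E; co-parents: C, L, T.
These exactly cover the given set, so the node is J.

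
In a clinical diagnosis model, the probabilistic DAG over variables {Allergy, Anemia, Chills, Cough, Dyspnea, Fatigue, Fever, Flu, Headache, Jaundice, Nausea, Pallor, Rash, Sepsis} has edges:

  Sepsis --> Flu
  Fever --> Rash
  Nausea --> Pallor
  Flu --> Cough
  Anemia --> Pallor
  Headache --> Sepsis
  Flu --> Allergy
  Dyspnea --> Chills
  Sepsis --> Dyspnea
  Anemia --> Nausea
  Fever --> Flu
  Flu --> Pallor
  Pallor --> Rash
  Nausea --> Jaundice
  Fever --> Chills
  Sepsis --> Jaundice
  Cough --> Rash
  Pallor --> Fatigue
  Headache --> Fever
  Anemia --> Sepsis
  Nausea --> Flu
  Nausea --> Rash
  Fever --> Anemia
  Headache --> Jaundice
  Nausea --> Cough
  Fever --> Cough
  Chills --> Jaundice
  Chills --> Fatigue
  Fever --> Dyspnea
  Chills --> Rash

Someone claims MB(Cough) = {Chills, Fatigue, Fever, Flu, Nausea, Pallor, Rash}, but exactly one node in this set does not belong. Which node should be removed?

The Markov blanket of a node is its parents, its children, and the other parents of its children.
Ch(Cough) = {Rash}.
Cough has parents Fever, Flu, Nausea.
Co-parents of Cough (other parents of its children):
  parents(Rash) \ {Cough} = {Chills, Fever, Nausea, Pallor}.
MB(Cough) = {Chills, Fever, Flu, Nausea, Pallor, Rash}.
Fatigue is neither a parent, child, nor co-parent of Cough, so it does not belong.

Fatigue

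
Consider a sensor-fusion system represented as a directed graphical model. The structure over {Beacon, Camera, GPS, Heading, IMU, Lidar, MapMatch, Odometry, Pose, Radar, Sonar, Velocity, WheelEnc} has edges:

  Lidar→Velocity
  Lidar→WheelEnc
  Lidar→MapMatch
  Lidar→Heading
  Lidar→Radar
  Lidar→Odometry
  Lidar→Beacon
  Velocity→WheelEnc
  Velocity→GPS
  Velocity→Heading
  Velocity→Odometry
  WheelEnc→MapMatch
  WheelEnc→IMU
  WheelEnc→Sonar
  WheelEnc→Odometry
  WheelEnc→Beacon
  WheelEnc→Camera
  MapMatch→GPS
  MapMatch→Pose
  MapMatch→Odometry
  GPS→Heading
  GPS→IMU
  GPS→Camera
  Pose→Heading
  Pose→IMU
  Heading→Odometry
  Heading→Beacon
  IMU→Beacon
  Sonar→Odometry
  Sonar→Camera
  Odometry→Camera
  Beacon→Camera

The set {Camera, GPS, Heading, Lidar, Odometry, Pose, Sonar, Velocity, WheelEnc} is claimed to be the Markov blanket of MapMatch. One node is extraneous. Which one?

MapMatch has parents Lidar, WheelEnc.
Ch(MapMatch) = {GPS, Odometry, Pose}.
Other parents of MapMatch's children:
  parents(GPS) \ {MapMatch} = {Velocity}.
  Pose: no additional parents.
  Odometry also has parents Heading, Lidar, Sonar, Velocity, WheelEnc.
MB(MapMatch) = {GPS, Heading, Lidar, Odometry, Pose, Sonar, Velocity, WheelEnc}.
Camera is neither a parent, child, nor co-parent of MapMatch, so it does not belong.

Camera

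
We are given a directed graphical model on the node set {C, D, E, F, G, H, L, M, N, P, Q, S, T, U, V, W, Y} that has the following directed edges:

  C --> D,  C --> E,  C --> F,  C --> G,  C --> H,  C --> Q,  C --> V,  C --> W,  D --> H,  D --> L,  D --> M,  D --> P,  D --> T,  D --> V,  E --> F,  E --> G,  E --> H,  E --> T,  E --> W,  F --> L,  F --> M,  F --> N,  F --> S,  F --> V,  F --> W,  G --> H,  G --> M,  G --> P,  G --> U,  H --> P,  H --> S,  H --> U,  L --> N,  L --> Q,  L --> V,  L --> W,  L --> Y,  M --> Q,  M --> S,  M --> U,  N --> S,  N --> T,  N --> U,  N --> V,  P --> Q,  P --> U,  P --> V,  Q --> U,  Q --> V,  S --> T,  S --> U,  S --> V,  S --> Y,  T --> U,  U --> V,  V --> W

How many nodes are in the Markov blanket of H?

H's parents: C, D, E, G.
H's children: P, S, U.
Other parents of H's children:
  P: D, G
  S: F, M, N
  U: G, M, N, P, Q, S, T
MB(H) = {C, D, E, F, G, M, N, P, Q, S, T, U}, which has 12 nodes.

12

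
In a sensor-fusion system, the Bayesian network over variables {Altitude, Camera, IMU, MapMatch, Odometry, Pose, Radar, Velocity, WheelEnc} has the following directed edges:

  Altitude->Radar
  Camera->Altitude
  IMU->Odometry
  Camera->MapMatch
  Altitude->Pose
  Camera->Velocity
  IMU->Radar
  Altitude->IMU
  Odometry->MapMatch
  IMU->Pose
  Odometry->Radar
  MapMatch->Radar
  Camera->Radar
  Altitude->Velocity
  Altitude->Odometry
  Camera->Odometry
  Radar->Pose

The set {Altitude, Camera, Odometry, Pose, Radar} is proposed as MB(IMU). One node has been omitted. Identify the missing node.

MapMatch

A node's Markov blanket = Pa ∪ Ch ∪ (parents of Ch other than the node itself).
IMU's parents: Altitude.
IMU's children: Odometry, Pose, Radar.
Parents of each child, excluding IMU:
  Odometry: Altitude, Camera
  Radar: Altitude, Camera, MapMatch, Odometry
  Pose: Altitude, Radar
MB(IMU) = {Altitude, Camera, MapMatch, Odometry, Pose, Radar}.
Comparing with the claimed set, MapMatch is missing.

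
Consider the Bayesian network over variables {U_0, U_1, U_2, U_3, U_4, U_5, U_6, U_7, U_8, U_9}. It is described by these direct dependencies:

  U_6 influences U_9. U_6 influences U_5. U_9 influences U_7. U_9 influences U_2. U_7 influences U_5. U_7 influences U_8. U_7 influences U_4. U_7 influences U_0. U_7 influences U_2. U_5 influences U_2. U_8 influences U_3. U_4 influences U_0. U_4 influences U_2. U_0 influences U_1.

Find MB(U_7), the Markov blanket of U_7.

Recall MB(v) = parents ∪ children ∪ spouses, where spouses are the other parents of v's children.
Pa(U_7) = {U_9}.
Children of U_7: U_0, U_2, U_4, U_5, U_8.
Parents of each child, excluding U_7:
  parents(U_5) \ {U_7} = {U_6}.
  U_8: no additional parents.
  U_4: no additional parents.
  U_0's other parent is U_4.
  U_2's other parents are U_4, U_5, U_9.
MB(U_7) = {U_0, U_2, U_4, U_5, U_6, U_8, U_9}.

{U_0, U_2, U_4, U_5, U_6, U_8, U_9}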